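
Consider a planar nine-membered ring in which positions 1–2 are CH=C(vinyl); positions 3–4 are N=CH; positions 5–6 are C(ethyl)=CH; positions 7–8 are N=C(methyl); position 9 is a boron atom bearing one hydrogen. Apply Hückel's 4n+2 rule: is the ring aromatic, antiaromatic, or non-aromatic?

Every ring atom contributes a p orbital perpendicular to the ring (each doubly-bonded ring atom is sp² with one p-orbital electron; each =N– nitrogen is pyridine-type (lone pair in the sp² plane, one electron in the p orbital); the boron has an empty p orbital), so the π system is cyclic and fully conjugated.
Adding the contributions, 4 × 2 = 8 from the double-bond units + 0 from the BH atom = 8.
8 is a 4n count (n = 2), so the planar conjugated ring is antiaromatic.

Antiaromatic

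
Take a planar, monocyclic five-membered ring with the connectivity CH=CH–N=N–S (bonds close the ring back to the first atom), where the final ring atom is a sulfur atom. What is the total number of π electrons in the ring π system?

6

Every ring atom contributes a p orbital perpendicular to the ring (each doubly-bonded ring atom is sp² with one p-orbital electron; the doubly-bonded nitrogens are pyridine-type — their lone pairs lie in the ring plane, leaving one electron in the p orbital; the sulfur donates one lone pair from its p orbital), so the π system is cyclic and fully conjugated.
π-electron count: 2 × 2 = 4 from the double-bond units + 2 from the S atom = 6.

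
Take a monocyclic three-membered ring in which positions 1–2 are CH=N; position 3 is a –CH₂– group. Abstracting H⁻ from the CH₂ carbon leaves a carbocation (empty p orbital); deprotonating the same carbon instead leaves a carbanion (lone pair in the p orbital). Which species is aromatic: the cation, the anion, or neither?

Once that carbon is sp², every ring atom has a p orbital and both ions are fully conjugated.
Cation: 1 × 2 + 0 = 2 π electrons → 4(0)+2, aromatic.
Anion: 1 × 2 + 2 = 4 π electrons → 4(1), antiaromatic.

The cation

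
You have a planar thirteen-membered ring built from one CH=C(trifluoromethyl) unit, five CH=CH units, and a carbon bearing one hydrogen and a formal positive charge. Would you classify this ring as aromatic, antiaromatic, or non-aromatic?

Every ring atom contributes a p orbital perpendicular to the ring (each doubly-bonded ring atom is sp² with one p-orbital electron; the carbocation has an empty p orbital), so the π system is cyclic and fully conjugated.
Counting π electrons: 6 × 2 = 12 from the double-bond units + 0 from the CH(+) atom = 12.
12 is a 4n count (n = 3), so the planar conjugated ring is antiaromatic.

Antiaromatic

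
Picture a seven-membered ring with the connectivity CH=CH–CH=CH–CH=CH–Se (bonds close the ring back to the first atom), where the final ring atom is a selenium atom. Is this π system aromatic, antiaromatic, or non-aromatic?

All ring atoms are sp² and supply a p orbital to the ring (the double-bond atoms are sp², each contributing one p electron; the selenium donates one lone pair from its p orbital); the conjugation is uninterrupted.
π-electron count: 3 × 2 = 6 from the double-bond units + 2 from the Se atom = 8.
With 8 = 4·2 π electrons, Hückel's rule classifies the planar ring as antiaromatic.

Antiaromatic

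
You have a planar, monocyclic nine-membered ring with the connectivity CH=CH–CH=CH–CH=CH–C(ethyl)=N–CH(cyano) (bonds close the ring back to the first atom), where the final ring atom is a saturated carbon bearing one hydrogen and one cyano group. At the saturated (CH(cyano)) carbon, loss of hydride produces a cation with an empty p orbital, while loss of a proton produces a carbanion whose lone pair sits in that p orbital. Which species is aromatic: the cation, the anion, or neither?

The anion

In either ion the ring is fully conjugated: every atom, including the new sp² carbon, supplies a p orbital.
Cation: 4 × 2 + 0 = 8 π electrons → 4(2), antiaromatic.
Anion: 4 × 2 + 2 = 10 π electrons → 4(2)+2, aromatic.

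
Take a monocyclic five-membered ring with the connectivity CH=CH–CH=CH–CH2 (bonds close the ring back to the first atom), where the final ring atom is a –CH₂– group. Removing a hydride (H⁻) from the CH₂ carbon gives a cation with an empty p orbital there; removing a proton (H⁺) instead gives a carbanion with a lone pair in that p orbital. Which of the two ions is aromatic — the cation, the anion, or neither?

In either ion the ring is fully conjugated: every atom, including the new sp² carbon, supplies a p orbital.
Cation: 2 × 2 + 0 = 4 π electrons → 4(1), antiaromatic.
Anion: 2 × 2 + 2 = 6 π electrons → 4(1)+2, aromatic.

The anion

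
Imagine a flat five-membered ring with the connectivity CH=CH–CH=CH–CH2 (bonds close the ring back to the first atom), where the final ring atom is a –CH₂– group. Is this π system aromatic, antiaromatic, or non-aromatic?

The CH2 carbon is saturated: the tetrahedral CH₂ carbon is sp³ and has no p orbital in the ring π system. Conjugation is not continuous around the ring.
A ring that is not fully conjugated cannot be aromatic or antiaromatic regardless of its π-electron count.

Non-aromatic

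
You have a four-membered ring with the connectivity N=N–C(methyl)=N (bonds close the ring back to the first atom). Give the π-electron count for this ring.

Check conjugation: the double-bond atoms are sp², each contributing one p electron; each =N– nitrogen is pyridine-type (lone pair in the sp² plane, one electron in the p orbital) — every position has a p orbital, so the cyclic π system is continuous.
Counting π electrons: 2 × 2 = 4 from the 2 double-bond units.

4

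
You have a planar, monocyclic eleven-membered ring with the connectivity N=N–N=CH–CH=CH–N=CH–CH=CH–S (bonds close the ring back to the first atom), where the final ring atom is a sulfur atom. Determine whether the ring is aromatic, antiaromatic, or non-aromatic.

Antiaromatic

The p orbitals form a continuous loop: each doubly-bonded ring atom is sp² with one p-orbital electron; each =N– nitrogen is pyridine-type (lone pair in the sp² plane, one electron in the p orbital); the sulfur donates one lone pair from its p orbital. The ring is fully conjugated.
π-electron count: 5 × 2 = 10 from the double-bond units + 2 from the S atom = 12.
A 4n π count (12, n = 3) in a planar conjugated ring means antiaromatic.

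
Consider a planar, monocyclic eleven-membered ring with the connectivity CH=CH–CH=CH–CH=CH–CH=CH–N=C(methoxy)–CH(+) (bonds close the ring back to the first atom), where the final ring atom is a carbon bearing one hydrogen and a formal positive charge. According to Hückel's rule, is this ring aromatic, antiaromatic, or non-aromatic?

Aromatic

Check conjugation: every atom in a ring double bond is sp² and brings one electron to the p orbital; the doubly-bonded nitrogens are pyridine-type — their lone pairs lie in the ring plane, leaving one electron in the p orbital; the carbocation has an empty p orbital — every position has a p orbital, so the cyclic π system is continuous.
Tallying contributions gives 5 × 2 = 10 from the double-bond units + 0 from the CH(+) atom = 10.
Since 10 = 4·2 + 2, the ring meets the 4n+2 criterion.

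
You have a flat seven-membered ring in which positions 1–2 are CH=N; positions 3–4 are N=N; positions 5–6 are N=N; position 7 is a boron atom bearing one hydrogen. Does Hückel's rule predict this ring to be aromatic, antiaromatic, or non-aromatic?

Every ring atom contributes a p orbital perpendicular to the ring (the double-bond atoms are sp², each contributing one p electron; each =N– nitrogen is pyridine-type (lone pair in the sp² plane, one electron in the p orbital); the boron has an empty p orbital), so the π system is cyclic and fully conjugated.
Adding the contributions, 3 × 2 = 6 from the double-bond units + 0 from the BH atom = 6.
With 6 π electrons (n = 1), the Hückel 4n+2 condition holds.

Aromatic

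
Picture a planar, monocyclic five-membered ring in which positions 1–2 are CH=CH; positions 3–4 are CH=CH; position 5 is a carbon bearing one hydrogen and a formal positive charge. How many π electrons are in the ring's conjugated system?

Check conjugation: the double-bond atoms are sp², each contributing one p electron; the carbocation has an empty p orbital — every position has a p orbital, so the cyclic π system is continuous.
Adding the contributions, 2 × 2 = 4 from the double-bond units + 0 from the CH(+) atom = 4.

4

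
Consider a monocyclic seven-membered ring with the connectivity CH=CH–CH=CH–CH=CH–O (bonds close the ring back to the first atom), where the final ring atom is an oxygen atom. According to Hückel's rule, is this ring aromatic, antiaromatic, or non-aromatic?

Antiaromatic

The p orbitals form a continuous loop: the double-bond atoms are sp², each contributing one p electron; the oxygen donates one lone pair from its p orbital. The ring is fully conjugated.
Tallying contributions gives 3 × 2 = 6 from the double-bond units + 2 from the O atom = 8.
With 8 = 4·2 π electrons, Hückel's rule classifies the planar ring as antiaromatic.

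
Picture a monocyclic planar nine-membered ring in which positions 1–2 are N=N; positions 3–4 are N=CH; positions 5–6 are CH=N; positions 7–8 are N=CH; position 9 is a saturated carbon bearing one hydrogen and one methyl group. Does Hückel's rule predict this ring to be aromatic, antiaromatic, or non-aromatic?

Because that saturated carbon is sp³ and has no p orbital in the ring π system at the CH(methyl) position, the π system cannot extend all the way around the ring.
A ring that is not fully conjugated cannot be aromatic or antiaromatic regardless of its π-electron count.

Non-aromatic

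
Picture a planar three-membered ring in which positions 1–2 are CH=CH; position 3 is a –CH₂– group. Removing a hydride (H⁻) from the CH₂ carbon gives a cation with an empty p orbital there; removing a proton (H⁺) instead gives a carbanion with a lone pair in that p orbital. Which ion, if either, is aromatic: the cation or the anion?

The cation

Once that carbon is sp², every ring atom has a p orbital and both ions are fully conjugated.
Cation: 1 × 2 + 0 = 2 π electrons → 4(0)+2, aromatic.
Anion: 1 × 2 + 2 = 4 π electrons → 4(1), antiaromatic.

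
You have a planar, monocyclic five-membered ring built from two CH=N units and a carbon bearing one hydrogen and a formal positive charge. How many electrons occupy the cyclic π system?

4

All ring atoms are sp² and supply a p orbital to the ring (every atom in a ring double bond is sp² and brings one electron to the p orbital; each =N– nitrogen is pyridine-type (lone pair in the sp² plane, one electron in the p orbital); the carbocation has an empty p orbital); the conjugation is uninterrupted.
Tallying contributions gives 2 × 2 = 4 from the double-bond units + 0 from the CH(+) atom = 4.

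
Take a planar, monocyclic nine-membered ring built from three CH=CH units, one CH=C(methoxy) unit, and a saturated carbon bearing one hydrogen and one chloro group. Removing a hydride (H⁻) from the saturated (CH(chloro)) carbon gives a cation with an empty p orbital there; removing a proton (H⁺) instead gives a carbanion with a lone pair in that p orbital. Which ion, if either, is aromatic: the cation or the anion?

The anion

In both ions every ring atom is sp² and contributes a p orbital, so both rings are fully conjugated.
Cation: 4 × 2 + 0 = 8 π electrons → 4(2), antiaromatic.
Anion: 4 × 2 + 2 = 10 π electrons → 4(2)+2, aromatic.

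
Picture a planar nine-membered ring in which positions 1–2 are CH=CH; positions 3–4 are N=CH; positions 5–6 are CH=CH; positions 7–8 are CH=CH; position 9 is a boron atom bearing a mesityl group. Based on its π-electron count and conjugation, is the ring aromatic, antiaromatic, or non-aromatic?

Every ring atom contributes a p orbital perpendicular to the ring (each doubly-bonded ring atom is sp² with one p-orbital electron; each sp² =N– keeps its lone pair in-plane and puts one electron into the π system; the boron has an empty p orbital), so the π system is cyclic and fully conjugated.
π-electron count: 4 × 2 = 8 from the double-bond units + 0 from the B(mesityl) atom = 8.
8 = 4(2); a planar, fully conjugated 4n system is antiaromatic.

Antiaromatic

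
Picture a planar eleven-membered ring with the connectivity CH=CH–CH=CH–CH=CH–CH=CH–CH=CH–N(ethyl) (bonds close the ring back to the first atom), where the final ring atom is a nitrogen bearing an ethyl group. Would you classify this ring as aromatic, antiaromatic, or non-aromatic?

Every ring atom contributes a p orbital perpendicular to the ring (the double-bond atoms are sp², each contributing one p electron; the pyrrole-type nitrogen donates its lone pair from the p orbital), so the π system is cyclic and fully conjugated.
Tallying contributions gives 5 × 2 = 10 from the double-bond units + 2 from the N(ethyl) atom = 12.
12 is a 4n count (n = 3), so the planar conjugated ring is antiaromatic.

Antiaromatic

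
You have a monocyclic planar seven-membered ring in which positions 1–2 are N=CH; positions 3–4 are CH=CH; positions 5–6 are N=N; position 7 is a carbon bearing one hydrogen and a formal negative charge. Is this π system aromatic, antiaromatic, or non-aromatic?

Antiaromatic

Check conjugation: every atom in a ring double bond is sp² and brings one electron to the p orbital; the doubly-bonded nitrogens are pyridine-type — their lone pairs lie in the ring plane, leaving one electron in the p orbital; the carbanion's lone pair occupies the p orbital — every position has a p orbital, so the cyclic π system is continuous.
Tallying contributions gives 3 × 2 = 6 from the double-bond units + 2 from the CH(-) atom = 8.
8 = 4(2); a planar, fully conjugated 4n system is antiaromatic.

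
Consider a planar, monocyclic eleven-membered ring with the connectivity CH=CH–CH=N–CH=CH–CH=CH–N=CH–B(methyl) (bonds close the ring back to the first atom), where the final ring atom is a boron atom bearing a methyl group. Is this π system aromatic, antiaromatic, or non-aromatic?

Aromatic

Every ring atom contributes a p orbital perpendicular to the ring (every atom in a ring double bond is sp² and brings one electron to the p orbital; the doubly-bonded nitrogens are pyridine-type — their lone pairs lie in the ring plane, leaving one electron in the p orbital; the boron has an empty p orbital), so the π system is cyclic and fully conjugated.
Tallying contributions gives 5 × 2 = 10 from the double-bond units + 0 from the B(methyl) atom = 10.
10 = 4(2) + 2, which satisfies Hückel's 4n+2 rule.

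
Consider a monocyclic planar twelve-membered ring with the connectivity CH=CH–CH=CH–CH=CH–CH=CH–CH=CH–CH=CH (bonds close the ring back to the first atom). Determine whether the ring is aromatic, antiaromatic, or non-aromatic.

Check conjugation: each doubly-bonded ring atom is sp² with one p-orbital electron — every position has a p orbital, so the cyclic π system is continuous.
Counting π electrons: 6 × 2 = 12 from the 6 double-bond units.
12 = 4(3); a planar, fully conjugated 4n system is antiaromatic.

Antiaromatic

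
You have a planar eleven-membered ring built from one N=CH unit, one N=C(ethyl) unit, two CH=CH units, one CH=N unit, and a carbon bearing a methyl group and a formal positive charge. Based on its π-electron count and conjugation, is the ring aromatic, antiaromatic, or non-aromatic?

Aromatic

All ring atoms are sp² and supply a p orbital to the ring (every atom in a ring double bond is sp² and brings one electron to the p orbital; each =N– nitrogen is pyridine-type (lone pair in the sp² plane, one electron in the p orbital); the carbocation has an empty p orbital); the conjugation is uninterrupted.
π-electron count: 5 × 2 = 10 from the double-bond units + 0 from the C(methyl)(+) atom = 10.
With 10 π electrons (n = 2), the Hückel 4n+2 condition holds.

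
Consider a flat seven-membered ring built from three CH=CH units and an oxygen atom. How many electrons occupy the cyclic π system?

8

The p orbitals form a continuous loop: every atom in a ring double bond is sp² and brings one electron to the p orbital; the oxygen donates one lone pair from its p orbital. The ring is fully conjugated.
π-electron count: 3 × 2 = 6 from the double-bond units + 2 from the O atom = 8.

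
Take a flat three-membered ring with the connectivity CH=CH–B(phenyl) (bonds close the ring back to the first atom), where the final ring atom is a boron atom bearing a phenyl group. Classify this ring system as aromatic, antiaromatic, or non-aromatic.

Aromatic

All ring atoms are sp² and supply a p orbital to the ring (each doubly-bonded ring atom is sp² with one p-orbital electron; the boron has an empty p orbital); the conjugation is uninterrupted.
Counting π electrons: 1 × 2 = 2 from the double-bond unit + 0 from the B(phenyl) atom = 2.
Since 2 = 4·0 + 2, the ring meets the 4n+2 criterion.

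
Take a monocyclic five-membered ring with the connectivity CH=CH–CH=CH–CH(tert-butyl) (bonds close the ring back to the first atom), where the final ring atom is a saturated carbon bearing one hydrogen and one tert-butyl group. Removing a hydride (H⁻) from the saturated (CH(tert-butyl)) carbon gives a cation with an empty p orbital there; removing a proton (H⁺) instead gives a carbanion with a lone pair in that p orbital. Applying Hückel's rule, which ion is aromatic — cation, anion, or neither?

The anion

In both ions every ring atom is sp² and contributes a p orbital, so both rings are fully conjugated.
Cation: 2 × 2 + 0 = 4 π electrons → 4(1), antiaromatic.
Anion: 2 × 2 + 2 = 6 π electrons → 4(1)+2, aromatic.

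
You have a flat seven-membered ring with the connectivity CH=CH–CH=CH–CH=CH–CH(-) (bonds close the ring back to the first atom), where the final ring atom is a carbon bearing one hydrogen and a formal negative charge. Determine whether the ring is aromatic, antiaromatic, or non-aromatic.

Antiaromatic

The p orbitals form a continuous loop: each doubly-bonded ring atom is sp² with one p-orbital electron; the carbanion's lone pair occupies the p orbital. The ring is fully conjugated.
Adding the contributions, 3 × 2 = 6 from the double-bond units + 2 from the CH(-) atom = 8.
A 4n π count (8, n = 2) in a planar conjugated ring means antiaromatic.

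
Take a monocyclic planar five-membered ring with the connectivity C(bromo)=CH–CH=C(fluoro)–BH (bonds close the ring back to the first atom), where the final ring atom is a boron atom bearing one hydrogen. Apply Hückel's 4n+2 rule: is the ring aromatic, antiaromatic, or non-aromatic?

Every ring atom contributes a p orbital perpendicular to the ring (the double-bond atoms are sp², each contributing one p electron; the boron has an empty p orbital), so the π system is cyclic and fully conjugated.
π-electron count: 2 × 2 = 4 from the double-bond units + 0 from the BH atom = 4.
4 = 4(1); a planar, fully conjugated 4n system is antiaromatic.

Antiaromatic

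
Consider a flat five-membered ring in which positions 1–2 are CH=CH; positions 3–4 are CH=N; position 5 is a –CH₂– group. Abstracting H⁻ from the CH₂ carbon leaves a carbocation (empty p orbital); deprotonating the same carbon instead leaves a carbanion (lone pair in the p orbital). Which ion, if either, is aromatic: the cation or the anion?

Both ions have a continuous loop of p orbitals — each ring atom is sp².
Cation: 2 × 2 + 0 = 4 π electrons → 4(1), antiaromatic.
Anion: 2 × 2 + 2 = 6 π electrons → 4(1)+2, aromatic.

The anion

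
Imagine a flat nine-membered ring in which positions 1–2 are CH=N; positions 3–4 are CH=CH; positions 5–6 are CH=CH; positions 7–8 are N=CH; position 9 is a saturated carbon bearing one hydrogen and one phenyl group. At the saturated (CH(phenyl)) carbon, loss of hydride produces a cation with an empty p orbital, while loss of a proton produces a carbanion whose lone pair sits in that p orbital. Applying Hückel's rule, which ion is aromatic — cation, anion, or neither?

The anion

Once that carbon is sp², every ring atom has a p orbital and both ions are fully conjugated.
Cation: 4 × 2 + 0 = 8 π electrons → 4(2), antiaromatic.
Anion: 4 × 2 + 2 = 10 π electrons → 4(2)+2, aromatic.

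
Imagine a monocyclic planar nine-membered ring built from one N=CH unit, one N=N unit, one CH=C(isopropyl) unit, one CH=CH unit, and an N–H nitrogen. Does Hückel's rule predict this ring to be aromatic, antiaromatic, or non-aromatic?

Aromatic

The p orbitals form a continuous loop: the double-bond atoms are sp², each contributing one p electron; the doubly-bonded nitrogens are pyridine-type — their lone pairs lie in the ring plane, leaving one electron in the p orbital; the pyrrole-type nitrogen donates its lone pair from the p orbital. The ring is fully conjugated.
Adding the contributions, 4 × 2 = 8 from the double-bond units + 2 from the NH atom = 10.
That gives a 4n+2 count (10, n = 2).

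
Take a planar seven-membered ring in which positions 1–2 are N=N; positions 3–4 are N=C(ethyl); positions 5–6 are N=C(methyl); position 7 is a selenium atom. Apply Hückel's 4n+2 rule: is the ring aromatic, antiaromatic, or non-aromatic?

The p orbitals form a continuous loop: every atom in a ring double bond is sp² and brings one electron to the p orbital; each sp² =N– keeps its lone pair in-plane and puts one electron into the π system; the selenium donates one lone pair from its p orbital. The ring is fully conjugated.
Adding the contributions, 3 × 2 = 6 from the double-bond units + 2 from the Se atom = 8.
With 8 = 4·2 π electrons, Hückel's rule classifies the planar ring as antiaromatic.

Antiaromatic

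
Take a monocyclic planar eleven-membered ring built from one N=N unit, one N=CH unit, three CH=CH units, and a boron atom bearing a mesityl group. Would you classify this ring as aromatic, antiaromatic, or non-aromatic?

Aromatic

Every ring atom contributes a p orbital perpendicular to the ring (every atom in a ring double bond is sp² and brings one electron to the p orbital; each sp² =N– keeps its lone pair in-plane and puts one electron into the π system; the boron has an empty p orbital), so the π system is cyclic and fully conjugated.
Tallying contributions gives 5 × 2 = 10 from the double-bond units + 0 from the B(mesityl) atom = 10.
Since 10 = 4·2 + 2, the ring meets the 4n+2 criterion.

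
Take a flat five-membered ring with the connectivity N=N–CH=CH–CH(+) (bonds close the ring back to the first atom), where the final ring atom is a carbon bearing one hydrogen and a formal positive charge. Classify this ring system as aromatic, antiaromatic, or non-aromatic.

The p orbitals form a continuous loop: the double-bond atoms are sp², each contributing one p electron; the doubly-bonded nitrogens are pyridine-type — their lone pairs lie in the ring plane, leaving one electron in the p orbital; the carbocation has an empty p orbital. The ring is fully conjugated.
Adding the contributions, 2 × 2 = 4 from the double-bond units + 0 from the CH(+) atom = 4.
4 is a 4n count (n = 1), so the planar conjugated ring is antiaromatic.

Antiaromatic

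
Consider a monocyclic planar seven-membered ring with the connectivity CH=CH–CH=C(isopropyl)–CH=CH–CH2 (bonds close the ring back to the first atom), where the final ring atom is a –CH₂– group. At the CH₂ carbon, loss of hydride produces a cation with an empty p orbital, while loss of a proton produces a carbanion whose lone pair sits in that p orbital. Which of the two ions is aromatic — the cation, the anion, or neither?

Once that carbon is sp², every ring atom has a p orbital and both ions are fully conjugated.
Cation: 3 × 2 + 0 = 6 π electrons → 4(1)+2, aromatic.
Anion: 3 × 2 + 2 = 8 π electrons → 4(2), antiaromatic.

The cation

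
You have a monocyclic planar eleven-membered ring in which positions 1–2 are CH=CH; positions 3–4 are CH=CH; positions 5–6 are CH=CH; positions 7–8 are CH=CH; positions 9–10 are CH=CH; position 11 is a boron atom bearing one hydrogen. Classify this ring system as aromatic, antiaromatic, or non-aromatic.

Check conjugation: each doubly-bonded ring atom is sp² with one p-orbital electron; the boron has an empty p orbital — every position has a p orbital, so the cyclic π system is continuous.
Counting π electrons: 5 × 2 = 10 from the double-bond units + 0 from the BH atom = 10.
With 10 π electrons (n = 2), the Hückel 4n+2 condition holds.

Aromatic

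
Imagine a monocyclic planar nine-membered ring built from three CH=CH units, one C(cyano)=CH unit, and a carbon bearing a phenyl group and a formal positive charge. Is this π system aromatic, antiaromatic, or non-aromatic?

All ring atoms are sp² and supply a p orbital to the ring (the double-bond atoms are sp², each contributing one p electron; the carbocation has an empty p orbital); the conjugation is uninterrupted.
π-electron count: 4 × 2 = 8 from the double-bond units + 0 from the C(phenyl)(+) atom = 8.
8 is a 4n count (n = 2), so the planar conjugated ring is antiaromatic.

Antiaromatic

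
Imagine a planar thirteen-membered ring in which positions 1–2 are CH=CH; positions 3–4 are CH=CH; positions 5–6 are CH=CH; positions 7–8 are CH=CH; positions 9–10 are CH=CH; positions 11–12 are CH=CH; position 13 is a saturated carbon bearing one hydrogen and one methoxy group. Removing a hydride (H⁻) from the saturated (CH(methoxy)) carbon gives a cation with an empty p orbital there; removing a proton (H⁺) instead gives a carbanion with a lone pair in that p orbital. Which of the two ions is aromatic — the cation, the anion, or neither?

In either ion the ring is fully conjugated: every atom, including the new sp² carbon, supplies a p orbital.
Cation: 6 × 2 + 0 = 12 π electrons → 4(3), antiaromatic.
Anion: 6 × 2 + 2 = 14 π electrons → 4(3)+2, aromatic.

The anion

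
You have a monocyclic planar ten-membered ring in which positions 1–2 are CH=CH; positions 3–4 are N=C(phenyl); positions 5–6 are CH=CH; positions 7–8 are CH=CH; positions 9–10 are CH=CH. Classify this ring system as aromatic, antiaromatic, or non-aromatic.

Aromatic

Every ring atom contributes a p orbital perpendicular to the ring (the double-bond atoms are sp², each contributing one p electron; the doubly-bonded nitrogens are pyridine-type — their lone pairs lie in the ring plane, leaving one electron in the p orbital), so the π system is cyclic and fully conjugated.
Tallying contributions gives 5 × 2 = 10 from the 5 double-bond units.
Since 10 = 4·2 + 2, the ring meets the 4n+2 criterion.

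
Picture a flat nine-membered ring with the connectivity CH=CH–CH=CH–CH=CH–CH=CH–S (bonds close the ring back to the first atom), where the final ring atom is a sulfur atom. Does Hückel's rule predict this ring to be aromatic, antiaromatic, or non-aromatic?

All ring atoms are sp² and supply a p orbital to the ring (every atom in a ring double bond is sp² and brings one electron to the p orbital; the sulfur donates one lone pair from its p orbital); the conjugation is uninterrupted.
Counting π electrons: 4 × 2 = 8 from the double-bond units + 2 from the S atom = 10.
With 10 π electrons (n = 2), the Hückel 4n+2 condition holds.

Aromatic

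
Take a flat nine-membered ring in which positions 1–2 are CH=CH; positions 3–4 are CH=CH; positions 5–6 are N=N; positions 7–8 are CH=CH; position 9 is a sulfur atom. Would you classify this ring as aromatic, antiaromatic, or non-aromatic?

Aromatic

The p orbitals form a continuous loop: each doubly-bonded ring atom is sp² with one p-orbital electron; the doubly-bonded nitrogens are pyridine-type — their lone pairs lie in the ring plane, leaving one electron in the p orbital; the sulfur donates one lone pair from its p orbital. The ring is fully conjugated.
Counting π electrons: 4 × 2 = 8 from the double-bond units + 2 from the S atom = 10.
That gives a 4n+2 count (10, n = 2).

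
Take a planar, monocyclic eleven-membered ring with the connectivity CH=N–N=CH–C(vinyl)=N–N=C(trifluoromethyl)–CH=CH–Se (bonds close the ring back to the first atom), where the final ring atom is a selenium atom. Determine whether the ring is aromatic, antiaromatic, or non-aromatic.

Every ring atom contributes a p orbital perpendicular to the ring (each doubly-bonded ring atom is sp² with one p-orbital electron; each =N– nitrogen is pyridine-type (lone pair in the sp² plane, one electron in the p orbital); the selenium donates one lone pair from its p orbital), so the π system is cyclic and fully conjugated.
Adding the contributions, 5 × 2 = 10 from the double-bond units + 2 from the Se atom = 12.
12 is a 4n count (n = 3), so the planar conjugated ring is antiaromatic.

Antiaromatic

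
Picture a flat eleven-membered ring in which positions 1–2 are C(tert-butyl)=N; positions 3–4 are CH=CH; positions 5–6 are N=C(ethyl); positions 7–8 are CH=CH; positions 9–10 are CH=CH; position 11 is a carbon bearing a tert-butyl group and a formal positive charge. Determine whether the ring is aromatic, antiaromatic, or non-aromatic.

Aromatic

All ring atoms are sp² and supply a p orbital to the ring (each doubly-bonded ring atom is sp² with one p-orbital electron; each =N– nitrogen is pyridine-type (lone pair in the sp² plane, one electron in the p orbital); the carbocation has an empty p orbital); the conjugation is uninterrupted.
π-electron count: 5 × 2 = 10 from the double-bond units + 0 from the C(tert-butyl)(+) atom = 10.
With 10 π electrons (n = 2), the Hückel 4n+2 condition holds.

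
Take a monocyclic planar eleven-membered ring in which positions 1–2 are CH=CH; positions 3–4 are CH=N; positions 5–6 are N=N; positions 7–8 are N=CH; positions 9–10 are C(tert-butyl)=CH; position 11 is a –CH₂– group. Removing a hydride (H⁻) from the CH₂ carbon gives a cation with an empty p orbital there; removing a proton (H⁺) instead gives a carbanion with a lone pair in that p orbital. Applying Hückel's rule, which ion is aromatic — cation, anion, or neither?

In both ions every ring atom is sp² and contributes a p orbital, so both rings are fully conjugated.
Cation: 5 × 2 + 0 = 10 π electrons → 4(2)+2, aromatic.
Anion: 5 × 2 + 2 = 12 π electrons → 4(3), antiaromatic.

The cation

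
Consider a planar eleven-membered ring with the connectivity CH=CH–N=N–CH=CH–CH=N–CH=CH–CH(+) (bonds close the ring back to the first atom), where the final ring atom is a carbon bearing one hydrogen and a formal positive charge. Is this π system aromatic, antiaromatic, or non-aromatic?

Aromatic

Check conjugation: every atom in a ring double bond is sp² and brings one electron to the p orbital; each sp² =N– keeps its lone pair in-plane and puts one electron into the π system; the carbocation has an empty p orbital — every position has a p orbital, so the cyclic π system is continuous.
Tallying contributions gives 5 × 2 = 10 from the double-bond units + 0 from the CH(+) atom = 10.
10 = 4(2) + 2, which satisfies Hückel's 4n+2 rule.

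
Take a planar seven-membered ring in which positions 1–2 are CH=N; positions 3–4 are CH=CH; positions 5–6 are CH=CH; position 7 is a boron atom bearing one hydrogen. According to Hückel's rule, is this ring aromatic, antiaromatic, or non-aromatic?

Aromatic

All ring atoms are sp² and supply a p orbital to the ring (every atom in a ring double bond is sp² and brings one electron to the p orbital; each sp² =N– keeps its lone pair in-plane and puts one electron into the π system; the boron has an empty p orbital); the conjugation is uninterrupted.
Counting π electrons: 3 × 2 = 6 from the double-bond units + 0 from the BH atom = 6.
Since 6 = 4·1 + 2, the ring meets the 4n+2 criterion.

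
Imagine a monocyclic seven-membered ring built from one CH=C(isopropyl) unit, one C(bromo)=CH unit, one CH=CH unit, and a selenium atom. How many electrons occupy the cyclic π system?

8

Check conjugation: each doubly-bonded ring atom is sp² with one p-orbital electron; the selenium donates one lone pair from its p orbital — every position has a p orbital, so the cyclic π system is continuous.
π-electron count: 3 × 2 = 6 from the double-bond units + 2 from the Se atom = 8.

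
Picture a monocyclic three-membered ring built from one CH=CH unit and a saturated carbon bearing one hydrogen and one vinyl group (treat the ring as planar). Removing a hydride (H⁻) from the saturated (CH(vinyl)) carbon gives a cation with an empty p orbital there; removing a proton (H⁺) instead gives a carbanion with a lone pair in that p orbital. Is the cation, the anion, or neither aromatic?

In both ions every ring atom is sp² and contributes a p orbital, so both rings are fully conjugated.
Cation: 1 × 2 + 0 = 2 π electrons → 4(0)+2, aromatic.
Anion: 1 × 2 + 2 = 4 π electrons → 4(1), antiaromatic.

The cation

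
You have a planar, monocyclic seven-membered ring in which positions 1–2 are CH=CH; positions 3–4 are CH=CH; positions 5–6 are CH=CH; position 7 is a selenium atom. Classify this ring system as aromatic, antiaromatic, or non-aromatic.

Antiaromatic

All ring atoms are sp² and supply a p orbital to the ring (the double-bond atoms are sp², each contributing one p electron; the selenium donates one lone pair from its p orbital); the conjugation is uninterrupted.
Tallying contributions gives 3 × 2 = 6 from the double-bond units + 2 from the Se atom = 8.
With 8 = 4·2 π electrons, Hückel's rule classifies the planar ring as antiaromatic.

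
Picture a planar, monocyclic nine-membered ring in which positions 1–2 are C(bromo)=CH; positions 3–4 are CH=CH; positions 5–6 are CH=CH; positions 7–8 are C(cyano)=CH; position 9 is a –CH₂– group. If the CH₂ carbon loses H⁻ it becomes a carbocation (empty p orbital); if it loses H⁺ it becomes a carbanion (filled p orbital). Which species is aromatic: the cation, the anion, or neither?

In either ion the ring is fully conjugated: every atom, including the new sp² carbon, supplies a p orbital.
Cation: 4 × 2 + 0 = 8 π electrons → 4(2), antiaromatic.
Anion: 4 × 2 + 2 = 10 π electrons → 4(2)+2, aromatic.

The anion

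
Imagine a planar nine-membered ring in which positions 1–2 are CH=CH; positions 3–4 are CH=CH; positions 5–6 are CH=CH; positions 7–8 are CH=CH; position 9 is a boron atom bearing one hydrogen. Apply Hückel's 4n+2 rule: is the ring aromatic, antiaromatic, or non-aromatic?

All ring atoms are sp² and supply a p orbital to the ring (each doubly-bonded ring atom is sp² with one p-orbital electron; the boron has an empty p orbital); the conjugation is uninterrupted.
Adding the contributions, 4 × 2 = 8 from the double-bond units + 0 from the BH atom = 8.
8 is a 4n count (n = 2), so the planar conjugated ring is antiaromatic.

Antiaromatic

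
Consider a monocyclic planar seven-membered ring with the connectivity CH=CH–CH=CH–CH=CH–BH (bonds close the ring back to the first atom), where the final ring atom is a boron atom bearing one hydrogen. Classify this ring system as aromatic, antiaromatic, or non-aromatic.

Every ring atom contributes a p orbital perpendicular to the ring (each doubly-bonded ring atom is sp² with one p-orbital electron; the boron has an empty p orbital), so the π system is cyclic and fully conjugated.
Tallying contributions gives 3 × 2 = 6 from the double-bond units + 0 from the BH atom = 6.
6 = 4(1) + 2, which satisfies Hückel's 4n+2 rule.

Aromatic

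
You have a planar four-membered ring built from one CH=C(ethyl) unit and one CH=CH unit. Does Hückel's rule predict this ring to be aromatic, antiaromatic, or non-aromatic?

The p orbitals form a continuous loop: the double-bond atoms are sp², each contributing one p electron. The ring is fully conjugated.
π-electron count: 2 × 2 = 4 from the 2 double-bond units.
With 4 = 4·1 π electrons, Hückel's rule classifies the planar ring as antiaromatic.

Antiaromatic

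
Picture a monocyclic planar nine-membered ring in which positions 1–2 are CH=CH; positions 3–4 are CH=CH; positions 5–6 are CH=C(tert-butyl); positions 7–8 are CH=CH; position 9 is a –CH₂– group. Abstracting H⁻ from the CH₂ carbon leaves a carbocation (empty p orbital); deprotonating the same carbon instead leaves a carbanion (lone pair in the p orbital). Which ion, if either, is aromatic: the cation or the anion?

In either ion the ring is fully conjugated: every atom, including the new sp² carbon, supplies a p orbital.
Cation: 4 × 2 + 0 = 8 π electrons → 4(2), antiaromatic.
Anion: 4 × 2 + 2 = 10 π electrons → 4(2)+2, aromatic.

The anion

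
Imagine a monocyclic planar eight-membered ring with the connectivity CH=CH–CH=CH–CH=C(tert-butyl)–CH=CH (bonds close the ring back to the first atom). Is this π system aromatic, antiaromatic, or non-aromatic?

Antiaromatic

All ring atoms are sp² and supply a p orbital to the ring (the double-bond atoms are sp², each contributing one p electron); the conjugation is uninterrupted.
Counting π electrons: 4 × 2 = 8 from the 4 double-bond units.
With 8 = 4·2 π electrons, Hückel's rule classifies the planar ring as antiaromatic.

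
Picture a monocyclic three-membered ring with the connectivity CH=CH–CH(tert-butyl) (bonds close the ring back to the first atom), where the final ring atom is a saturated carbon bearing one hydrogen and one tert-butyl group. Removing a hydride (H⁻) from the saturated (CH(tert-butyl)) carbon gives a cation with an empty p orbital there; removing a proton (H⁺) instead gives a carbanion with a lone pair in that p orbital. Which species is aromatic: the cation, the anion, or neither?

Both ions have a continuous loop of p orbitals — each ring atom is sp².
Cation: 1 × 2 + 0 = 2 π electrons → 4(0)+2, aromatic.
Anion: 1 × 2 + 2 = 4 π electrons → 4(1), antiaromatic.

The cation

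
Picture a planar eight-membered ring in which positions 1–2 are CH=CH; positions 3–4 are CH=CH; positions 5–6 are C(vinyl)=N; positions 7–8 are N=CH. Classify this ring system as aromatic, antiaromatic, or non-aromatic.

Antiaromatic

All ring atoms are sp² and supply a p orbital to the ring (every atom in a ring double bond is sp² and brings one electron to the p orbital; each =N– nitrogen is pyridine-type (lone pair in the sp² plane, one electron in the p orbital)); the conjugation is uninterrupted.
Counting π electrons: 4 × 2 = 8 from the 4 double-bond units.
With 8 = 4·2 π electrons, Hückel's rule classifies the planar ring as antiaromatic.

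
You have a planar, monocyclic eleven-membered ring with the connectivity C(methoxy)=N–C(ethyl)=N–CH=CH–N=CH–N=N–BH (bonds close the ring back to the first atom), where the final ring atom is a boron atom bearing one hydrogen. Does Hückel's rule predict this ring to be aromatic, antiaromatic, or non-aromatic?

The p orbitals form a continuous loop: every atom in a ring double bond is sp² and brings one electron to the p orbital; each sp² =N– keeps its lone pair in-plane and puts one electron into the π system; the boron has an empty p orbital. The ring is fully conjugated.
π-electron count: 5 × 2 = 10 from the double-bond units + 0 from the BH atom = 10.
That gives a 4n+2 count (10, n = 2).

Aromatic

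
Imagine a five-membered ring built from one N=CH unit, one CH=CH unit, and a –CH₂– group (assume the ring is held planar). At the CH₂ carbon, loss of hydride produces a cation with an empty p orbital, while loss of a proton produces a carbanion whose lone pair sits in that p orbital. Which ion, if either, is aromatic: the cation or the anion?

In both ions every ring atom is sp² and contributes a p orbital, so both rings are fully conjugated.
Cation: 2 × 2 + 0 = 4 π electrons → 4(1), antiaromatic.
Anion: 2 × 2 + 2 = 6 π electrons → 4(1)+2, aromatic.

The anion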